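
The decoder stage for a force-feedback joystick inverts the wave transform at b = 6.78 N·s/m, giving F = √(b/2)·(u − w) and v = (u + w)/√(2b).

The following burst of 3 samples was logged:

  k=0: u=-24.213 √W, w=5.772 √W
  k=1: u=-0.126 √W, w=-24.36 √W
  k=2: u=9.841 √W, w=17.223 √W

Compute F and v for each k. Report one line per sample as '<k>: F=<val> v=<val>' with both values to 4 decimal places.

k=0: u−w=-29.9850, u+w=-18.4410; √(b/2)=1.8412, √(2b)=3.6824; F=1.8412×(-29.985)=-55.2082, v=-18.4410/3.6824=-5.0079
k=1: u−w=24.2340, u+w=-24.4860; √(b/2)=1.8412, √(2b)=3.6824; F=1.8412×24.234=44.6195, v=-24.4860/3.6824=-6.6495
k=2: u−w=-7.3820, u+w=27.0640; √(b/2)=1.8412, √(2b)=3.6824; F=1.8412×(-7.382)=-13.5917, v=27.0640/3.6824=7.3496

0: F=-55.2082 v=-5.0079
1: F=44.6195 v=-6.6495
2: F=-13.5917 v=7.3496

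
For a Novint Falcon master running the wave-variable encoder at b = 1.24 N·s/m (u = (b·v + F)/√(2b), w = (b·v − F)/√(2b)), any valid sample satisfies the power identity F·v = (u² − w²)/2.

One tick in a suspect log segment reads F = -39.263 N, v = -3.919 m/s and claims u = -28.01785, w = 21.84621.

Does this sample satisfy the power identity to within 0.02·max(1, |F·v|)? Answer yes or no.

F·v = (-39.263)×(-3.919) = 153.87170 W.
(u² − w²)/2 = (784.99992 − 477.25689)/2 = 153.87151 W.
|Δ| = 0.00018;  2% of max(1, |F·v|) = 3.07743.

yes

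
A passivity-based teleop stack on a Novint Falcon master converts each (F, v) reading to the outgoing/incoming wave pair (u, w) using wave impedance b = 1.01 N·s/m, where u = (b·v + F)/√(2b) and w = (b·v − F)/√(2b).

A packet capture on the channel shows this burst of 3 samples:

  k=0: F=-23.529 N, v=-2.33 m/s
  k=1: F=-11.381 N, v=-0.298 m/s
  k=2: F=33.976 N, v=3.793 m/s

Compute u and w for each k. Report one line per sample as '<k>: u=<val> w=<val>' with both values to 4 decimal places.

k=0: b·v=1.01×(-2.33)=-2.3533; √(2b)=1.4213; u=(-2.3533+(-23.529))/1.4213=-18.2107, w=(-2.3533−(-23.529))/1.4213=14.8992
k=1: b·v=1.01×(-0.298)=-0.3010; √(2b)=1.4213; u=(-0.3010+(-11.381))/1.4213=-8.2194, w=(-0.3010−(-11.381))/1.4213=7.7959
k=2: b·v=1.01×3.793=3.8309; √(2b)=1.4213; u=(3.8309+33.976)/1.4213=26.6009, w=(3.8309−33.976)/1.4213=-21.2100

0: u=-18.2107 w=14.8992
1: u=-8.2194 w=7.7959
2: u=26.6009 w=-21.2100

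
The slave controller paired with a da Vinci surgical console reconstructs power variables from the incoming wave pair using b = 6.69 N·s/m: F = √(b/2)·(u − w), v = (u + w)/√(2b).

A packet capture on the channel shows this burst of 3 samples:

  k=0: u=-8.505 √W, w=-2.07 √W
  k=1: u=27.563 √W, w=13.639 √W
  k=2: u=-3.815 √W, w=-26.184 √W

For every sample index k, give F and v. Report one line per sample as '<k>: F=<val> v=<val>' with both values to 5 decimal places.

k=0: u−w=-6.43500, u+w=-10.57500; √(b/2)=1.82893, √(2b)=3.65787; F=1.82893×(-6.435)=-11.76919, v=-10.57500/3.65787=-2.89103
k=1: u−w=13.92400, u+w=41.20200; √(b/2)=1.82893, √(2b)=3.65787; F=1.82893×13.924=25.46608, v=41.20200/3.65787=11.26394
k=2: u−w=22.36900, u+w=-29.99900; √(b/2)=1.82893, √(2b)=3.65787; F=1.82893×22.369=40.91143, v=-29.99900/3.65787=-8.20122

0: F=-11.76919 v=-2.89103
1: F=25.46608 v=11.26394
2: F=40.91143 v=-8.20122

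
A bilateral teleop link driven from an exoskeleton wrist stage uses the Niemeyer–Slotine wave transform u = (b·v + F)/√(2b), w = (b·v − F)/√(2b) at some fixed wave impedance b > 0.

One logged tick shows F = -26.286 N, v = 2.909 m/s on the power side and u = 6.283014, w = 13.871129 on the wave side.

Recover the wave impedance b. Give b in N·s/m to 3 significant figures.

b = 24 N·s/m

u + w = 20.154143;  u + w = √(2b)·v, so √(2b) = 20.154143/2.909 = 6.928203.
b = (√(2b))²/2 = 47.999999/2 = 24.000000.
(Check via u − w = 2F/√(2b): u − w = -7.588115, 2F/√(2b) = -7.588115.)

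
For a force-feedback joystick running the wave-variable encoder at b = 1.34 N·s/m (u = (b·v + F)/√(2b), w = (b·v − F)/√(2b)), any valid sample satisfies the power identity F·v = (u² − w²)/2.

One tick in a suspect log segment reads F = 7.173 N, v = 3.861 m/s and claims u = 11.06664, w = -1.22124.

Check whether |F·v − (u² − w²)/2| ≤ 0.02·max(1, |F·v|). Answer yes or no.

F·v = 7.173×3.861 = 27.69495 W.
(u² − w²)/2 = (122.47052 − 1.49143)/2 = 60.48955 W.
|Δ| = 32.79459;  2% of max(1, |F·v|) = 0.55390.

no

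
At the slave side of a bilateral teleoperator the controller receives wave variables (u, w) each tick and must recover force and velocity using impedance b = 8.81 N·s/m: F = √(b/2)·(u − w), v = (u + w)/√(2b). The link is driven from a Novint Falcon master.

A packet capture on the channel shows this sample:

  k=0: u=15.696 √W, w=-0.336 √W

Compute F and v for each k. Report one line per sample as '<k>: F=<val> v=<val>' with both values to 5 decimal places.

0: F=33.64811 v=3.65922

k=0: u−w=16.03200, u+w=15.36000; √(b/2)=2.09881, √(2b)=4.19762; F=2.09881×16.032=33.64811, v=15.36000/4.19762=3.65922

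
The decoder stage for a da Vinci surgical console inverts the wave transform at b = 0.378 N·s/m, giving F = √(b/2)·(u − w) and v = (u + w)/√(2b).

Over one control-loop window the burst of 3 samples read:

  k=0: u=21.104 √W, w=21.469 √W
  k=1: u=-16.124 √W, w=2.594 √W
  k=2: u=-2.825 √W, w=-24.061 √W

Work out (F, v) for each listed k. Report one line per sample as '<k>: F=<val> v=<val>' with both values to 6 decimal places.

0: F=-0.158681 v=48.963602
1: F=-8.137488 v=-15.560978
2: F=9.232166 v=-30.921838

k=0: u−w=-0.365000, u+w=42.573000; √(b/2)=0.434741, √(2b)=0.869483; F=0.434741×(-0.365)=-0.158681, v=42.573000/0.869483=48.963602
k=1: u−w=-18.718000, u+w=-13.530000; √(b/2)=0.434741, √(2b)=0.869483; F=0.434741×(-18.718)=-8.137488, v=-13.530000/0.869483=-15.560978
k=2: u−w=21.236000, u+w=-26.886000; √(b/2)=0.434741, √(2b)=0.869483; F=0.434741×21.236=9.232166, v=-26.886000/0.869483=-30.921838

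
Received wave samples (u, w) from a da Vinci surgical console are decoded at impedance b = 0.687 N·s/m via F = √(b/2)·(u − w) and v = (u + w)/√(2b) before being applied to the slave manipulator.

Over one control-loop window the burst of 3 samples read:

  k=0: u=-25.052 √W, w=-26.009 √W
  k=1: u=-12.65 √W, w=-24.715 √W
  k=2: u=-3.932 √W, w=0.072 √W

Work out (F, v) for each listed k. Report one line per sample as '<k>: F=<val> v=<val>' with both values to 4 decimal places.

k=0: u−w=0.9570, u+w=-51.0610; √(b/2)=0.5861, √(2b)=1.1722; F=0.5861×0.957=0.5609, v=-51.0610/1.1722=-43.5608
k=1: u−w=12.0650, u+w=-37.3650; √(b/2)=0.5861, √(2b)=1.1722; F=0.5861×12.065=7.0712, v=-37.3650/1.1722=-31.8766
k=2: u−w=-4.0040, u+w=-3.8600; √(b/2)=0.5861, √(2b)=1.1722; F=0.5861×(-4.004)=-2.3467, v=-3.8600/1.1722=-3.2930

0: F=0.5609 v=-43.5608
1: F=7.0712 v=-31.8766
2: F=-2.3467 v=-3.2930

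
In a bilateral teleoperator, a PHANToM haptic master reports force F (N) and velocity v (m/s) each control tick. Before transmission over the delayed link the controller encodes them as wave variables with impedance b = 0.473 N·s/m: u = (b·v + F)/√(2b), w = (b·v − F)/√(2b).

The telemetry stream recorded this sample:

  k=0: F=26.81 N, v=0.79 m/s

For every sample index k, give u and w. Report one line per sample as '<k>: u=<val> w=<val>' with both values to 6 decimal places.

k=0: b·v=0.473×0.79=0.373670; √(2b)=0.972625; u=(0.373670+26.81)/0.972625=27.948759, w=(0.373670−26.81)/0.972625=-27.180385

0: u=27.948759 w=-27.180385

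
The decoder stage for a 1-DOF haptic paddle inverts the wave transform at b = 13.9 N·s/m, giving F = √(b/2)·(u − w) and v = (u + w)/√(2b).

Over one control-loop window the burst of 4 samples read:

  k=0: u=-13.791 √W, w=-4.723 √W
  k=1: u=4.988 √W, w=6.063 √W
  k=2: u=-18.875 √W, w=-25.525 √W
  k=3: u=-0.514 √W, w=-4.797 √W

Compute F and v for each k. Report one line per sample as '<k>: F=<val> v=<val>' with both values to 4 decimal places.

k=0: u−w=-9.0680, u+w=-18.5140; √(b/2)=2.6363, √(2b)=5.2726; F=2.6363×(-9.068)=-23.9058, v=-18.5140/5.2726=-3.5114
k=1: u−w=-1.0750, u+w=11.0510; √(b/2)=2.6363, √(2b)=5.2726; F=2.6363×(-1.075)=-2.8340, v=11.0510/5.2726=2.0959
k=2: u−w=6.6500, u+w=-44.4000; √(b/2)=2.6363, √(2b)=5.2726; F=2.6363×6.65=17.5313, v=-44.4000/5.2726=-8.4209
k=3: u−w=4.2830, u+w=-5.3110; √(b/2)=2.6363, √(2b)=5.2726; F=2.6363×4.283=11.2912, v=-5.3110/5.2726=-1.0073

0: F=-23.9058 v=-3.5114
1: F=-2.8340 v=2.0959
2: F=17.5313 v=-8.4209
3: F=11.2912 v=-1.0073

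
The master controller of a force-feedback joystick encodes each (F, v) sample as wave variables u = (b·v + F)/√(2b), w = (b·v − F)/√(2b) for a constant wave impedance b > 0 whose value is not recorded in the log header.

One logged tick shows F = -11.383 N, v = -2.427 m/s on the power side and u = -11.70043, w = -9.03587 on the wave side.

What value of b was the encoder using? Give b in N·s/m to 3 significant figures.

b = 36.5 N·s/m

u + w = -20.7363;  u + w = √(2b)·v, so √(2b) = -20.7363/(-2.427) = 8.5440.
b = (√(2b))²/2 = 73.0000/2 = 36.5000.
(Check via u − w = 2F/√(2b): u − w = -2.6646, 2F/√(2b) = -2.6646.)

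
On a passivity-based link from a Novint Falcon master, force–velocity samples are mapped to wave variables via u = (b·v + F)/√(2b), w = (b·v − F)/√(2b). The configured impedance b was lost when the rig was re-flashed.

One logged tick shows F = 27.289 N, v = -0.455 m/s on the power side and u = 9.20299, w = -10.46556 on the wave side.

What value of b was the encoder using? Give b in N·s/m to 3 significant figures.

u + w = -1.2626;  u + w = √(2b)·v, so √(2b) = -1.2626/(-0.455) = 2.7749.
b = (√(2b))²/2 = 7.7000/2 = 3.8500.
(Check via u − w = 2F/√(2b): u − w = 19.6685, 2F/√(2b) = 19.6686.)

b = 3.85 N·s/m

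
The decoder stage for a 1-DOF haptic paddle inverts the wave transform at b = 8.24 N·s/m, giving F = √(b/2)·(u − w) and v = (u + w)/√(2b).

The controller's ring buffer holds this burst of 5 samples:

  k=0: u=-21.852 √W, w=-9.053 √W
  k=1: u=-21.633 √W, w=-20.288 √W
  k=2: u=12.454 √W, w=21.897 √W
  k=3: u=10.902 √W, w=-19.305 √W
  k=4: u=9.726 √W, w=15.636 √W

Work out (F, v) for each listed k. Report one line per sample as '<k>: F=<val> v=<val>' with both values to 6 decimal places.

k=0: u−w=-12.799000, u+w=-30.905000; √(b/2)=2.029778, √(2b)=4.059557; F=2.029778×(-12.799)=-25.979133, v=-30.905000/4.059557=-7.612900
k=1: u−w=-1.345000, u+w=-41.921000; √(b/2)=2.029778, √(2b)=4.059557; F=2.029778×(-1.345)=-2.730052, v=-41.921000/4.059557=-10.326497
k=2: u−w=-9.443000, u+w=34.351000; √(b/2)=2.029778, √(2b)=4.059557; F=2.029778×(-9.443)=-19.167197, v=34.351000/4.059557=8.461762
k=3: u−w=30.207000, u+w=-8.403000; √(b/2)=2.029778, √(2b)=4.059557; F=2.029778×30.207=61.313514, v=-8.403000/4.059557=-2.069930
k=4: u−w=-5.910000, u+w=25.362000; √(b/2)=2.029778, √(2b)=4.059557; F=2.029778×(-5.91)=-11.995990, v=25.362000/4.059557=6.247480

0: F=-25.979133 v=-7.612900
1: F=-2.730052 v=-10.326497
2: F=-19.167197 v=8.461762
3: F=61.313514 v=-2.069930
4: F=-11.995990 v=6.247480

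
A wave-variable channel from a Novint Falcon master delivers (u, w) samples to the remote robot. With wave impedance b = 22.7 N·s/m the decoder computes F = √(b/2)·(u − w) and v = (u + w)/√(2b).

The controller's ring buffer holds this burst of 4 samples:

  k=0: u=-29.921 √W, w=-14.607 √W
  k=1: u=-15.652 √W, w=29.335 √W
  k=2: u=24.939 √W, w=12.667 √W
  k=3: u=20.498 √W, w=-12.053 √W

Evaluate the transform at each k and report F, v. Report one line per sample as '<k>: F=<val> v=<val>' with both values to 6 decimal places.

k=0: u−w=-15.314000, u+w=-44.528000; √(b/2)=3.368976, √(2b)=6.737952; F=3.368976×(-15.314)=-51.592500, v=-44.528000/6.737952=-6.608536
k=1: u−w=-44.987000, u+w=13.683000; √(b/2)=3.368976, √(2b)=6.737952; F=3.368976×(-44.987)=-151.560128, v=13.683000/6.737952=2.030736
k=2: u−w=12.272000, u+w=37.606000; √(b/2)=3.368976, √(2b)=6.737952; F=3.368976×12.272=41.344075, v=37.606000/6.737952=5.581221
k=3: u−w=32.551000, u+w=8.445000; √(b/2)=3.368976, √(2b)=6.737952; F=3.368976×32.551=109.663541, v=8.445000/6.737952=1.253348

0: F=-51.592500 v=-6.608536
1: F=-151.560128 v=2.030736
2: F=41.344075 v=5.581221
3: F=109.663541 v=1.253348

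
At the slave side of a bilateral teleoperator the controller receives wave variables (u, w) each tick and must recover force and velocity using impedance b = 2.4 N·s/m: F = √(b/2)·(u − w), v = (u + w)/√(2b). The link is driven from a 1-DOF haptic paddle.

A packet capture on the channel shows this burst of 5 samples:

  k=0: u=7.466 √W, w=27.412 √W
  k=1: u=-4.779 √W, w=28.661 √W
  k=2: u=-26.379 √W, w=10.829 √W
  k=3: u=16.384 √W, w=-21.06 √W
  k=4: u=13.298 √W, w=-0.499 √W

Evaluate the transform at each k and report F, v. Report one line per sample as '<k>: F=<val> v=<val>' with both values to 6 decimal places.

k=0: u−w=-19.946000, u+w=34.878000; √(b/2)=1.095445, √(2b)=2.190890; F=1.095445×(-19.946)=-21.849748, v=34.878000/2.190890=15.919556
k=1: u−w=-33.440000, u+w=23.882000; √(b/2)=1.095445, √(2b)=2.190890; F=1.095445×(-33.44)=-36.631685, v=23.882000/2.190890=10.900592
k=2: u−w=-37.208000, u+w=-15.550000; √(b/2)=1.095445, √(2b)=2.190890; F=1.095445×(-37.208)=-40.759322, v=-15.550000/2.190890=-7.097571
k=3: u−w=37.444000, u+w=-4.676000; √(b/2)=1.095445, √(2b)=2.190890; F=1.095445×37.444=41.017847, v=-4.676000/2.190890=-2.134292
k=4: u−w=13.797000, u+w=12.799000; √(b/2)=1.095445, √(2b)=2.190890; F=1.095445×13.797=15.113856, v=12.799000/2.190890=5.841918

0: F=-21.849748 v=15.919556
1: F=-36.631685 v=10.900592
2: F=-40.759322 v=-7.097571
3: F=41.017847 v=-2.134292
4: F=15.113856 v=5.841918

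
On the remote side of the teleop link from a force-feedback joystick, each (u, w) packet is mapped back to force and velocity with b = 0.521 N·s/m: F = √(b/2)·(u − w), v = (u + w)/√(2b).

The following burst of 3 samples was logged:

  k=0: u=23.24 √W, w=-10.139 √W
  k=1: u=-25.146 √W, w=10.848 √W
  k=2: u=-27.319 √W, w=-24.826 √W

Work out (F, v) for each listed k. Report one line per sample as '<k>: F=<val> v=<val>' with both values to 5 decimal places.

0: F=17.03637 v=12.83425
1: F=-18.37105 v=-14.00688
2: F=-1.27241 v=-51.08328

k=0: u−w=33.37900, u+w=13.10100; √(b/2)=0.51039, √(2b)=1.02078; F=0.51039×33.379=17.03637, v=13.10100/1.02078=12.83425
k=1: u−w=-35.99400, u+w=-14.29800; √(b/2)=0.51039, √(2b)=1.02078; F=0.51039×(-35.994)=-18.37105, v=-14.29800/1.02078=-14.00688
k=2: u−w=-2.49300, u+w=-52.14500; √(b/2)=0.51039, √(2b)=1.02078; F=0.51039×(-2.493)=-1.27241, v=-52.14500/1.02078=-51.08328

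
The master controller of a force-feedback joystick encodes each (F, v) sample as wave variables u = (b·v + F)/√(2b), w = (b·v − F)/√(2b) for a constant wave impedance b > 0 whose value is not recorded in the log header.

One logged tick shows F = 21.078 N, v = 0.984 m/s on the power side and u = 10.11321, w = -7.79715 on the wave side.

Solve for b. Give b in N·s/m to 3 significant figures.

b = 2.77 N·s/m

u + w = 2.31606;  u + w = √(2b)·v, so √(2b) = 2.31606/0.984 = 2.35372.
b = (√(2b))²/2 = 5.54000/2 = 2.77000.
(Check via u − w = 2F/√(2b): u − w = 17.91036, 2F/√(2b) = 17.91038.)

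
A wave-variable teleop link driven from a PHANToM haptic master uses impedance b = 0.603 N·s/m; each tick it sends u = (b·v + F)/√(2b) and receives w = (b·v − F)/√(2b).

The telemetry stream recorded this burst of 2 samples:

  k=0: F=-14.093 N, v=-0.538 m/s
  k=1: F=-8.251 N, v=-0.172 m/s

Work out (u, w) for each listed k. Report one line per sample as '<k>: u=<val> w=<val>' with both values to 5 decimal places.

0: u=-13.12846 w=12.53764
1: u=-7.60778 w=7.41889

k=0: b·v=0.603×(-0.538)=-0.32441; √(2b)=1.09818; u=(-0.32441+(-14.093))/1.09818=-13.12846, w=(-0.32441−(-14.093))/1.09818=12.53764
k=1: b·v=0.603×(-0.172)=-0.10372; √(2b)=1.09818; u=(-0.10372+(-8.251))/1.09818=-7.60778, w=(-0.10372−(-8.251))/1.09818=7.41889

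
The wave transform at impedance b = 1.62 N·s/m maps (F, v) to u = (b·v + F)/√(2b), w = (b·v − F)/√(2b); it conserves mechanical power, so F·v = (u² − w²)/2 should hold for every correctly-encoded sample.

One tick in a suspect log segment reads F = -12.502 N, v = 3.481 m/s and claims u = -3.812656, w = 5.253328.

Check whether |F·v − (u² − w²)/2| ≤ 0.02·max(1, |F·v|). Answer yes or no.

F·v = (-12.502)×3.481 = -43.519462 W.
(u² − w²)/2 = (14.536346 − 27.597455)/2 = -6.530555 W.
|Δ| = 36.988907;  2% of max(1, |F·v|) = 0.870389.

no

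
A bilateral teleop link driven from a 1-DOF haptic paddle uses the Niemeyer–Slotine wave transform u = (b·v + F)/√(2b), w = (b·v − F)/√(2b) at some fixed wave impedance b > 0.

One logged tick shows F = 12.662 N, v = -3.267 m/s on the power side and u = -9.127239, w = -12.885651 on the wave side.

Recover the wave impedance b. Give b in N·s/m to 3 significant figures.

b = 22.7 N·s/m

u + w = -22.012890;  u + w = √(2b)·v, so √(2b) = -22.012890/(-3.267) = 6.737952.
b = (√(2b))²/2 = 45.400001/2 = 22.700000.
(Check via u − w = 2F/√(2b): u − w = 3.758412, 2F/√(2b) = 3.758412.)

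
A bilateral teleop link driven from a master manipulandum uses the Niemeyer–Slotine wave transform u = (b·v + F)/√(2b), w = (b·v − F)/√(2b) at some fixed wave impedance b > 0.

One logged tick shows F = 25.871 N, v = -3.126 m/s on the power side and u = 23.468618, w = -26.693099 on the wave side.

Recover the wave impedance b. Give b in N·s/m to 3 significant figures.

u + w = -3.224481;  u + w = √(2b)·v, so √(2b) = -3.224481/(-3.126) = 1.031504.
b = (√(2b))²/2 = 1.064000/2 = 0.532000.
(Check via u − w = 2F/√(2b): u − w = 50.161717, 2F/√(2b) = 50.161713.)

b = 0.532 N·s/m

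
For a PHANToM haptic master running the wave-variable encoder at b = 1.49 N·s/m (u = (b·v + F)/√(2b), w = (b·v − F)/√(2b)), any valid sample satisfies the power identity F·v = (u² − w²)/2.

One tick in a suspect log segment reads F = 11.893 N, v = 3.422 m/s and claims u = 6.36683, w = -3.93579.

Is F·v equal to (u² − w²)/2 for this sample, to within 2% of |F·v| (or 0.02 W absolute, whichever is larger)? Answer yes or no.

F·v = 11.893×3.422 = 40.6978 W.
(u² − w²)/2 = (40.5365 − 15.4904)/2 = 12.5230 W.
|Δ| = 28.1748;  2% of max(1, |F·v|) = 0.8140.

no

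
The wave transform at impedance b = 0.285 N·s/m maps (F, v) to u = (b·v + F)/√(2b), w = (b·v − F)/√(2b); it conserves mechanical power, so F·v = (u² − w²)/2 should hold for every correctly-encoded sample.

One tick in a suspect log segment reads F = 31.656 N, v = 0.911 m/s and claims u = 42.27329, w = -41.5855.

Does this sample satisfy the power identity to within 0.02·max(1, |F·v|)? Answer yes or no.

F·v = 31.656×0.911 = 28.83862 W.
(u² − w²)/2 = (1787.03105 − 1729.35381)/2 = 28.83862 W.
|Δ| = 0.00000;  2% of max(1, |F·v|) = 0.57677.

yes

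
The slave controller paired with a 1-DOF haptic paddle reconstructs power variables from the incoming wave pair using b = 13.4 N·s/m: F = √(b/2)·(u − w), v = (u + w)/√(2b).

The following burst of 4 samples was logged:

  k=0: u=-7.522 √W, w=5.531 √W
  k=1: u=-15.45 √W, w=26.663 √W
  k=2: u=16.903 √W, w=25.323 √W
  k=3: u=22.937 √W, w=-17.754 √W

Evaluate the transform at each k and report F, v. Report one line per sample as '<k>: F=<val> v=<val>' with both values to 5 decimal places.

k=0: u−w=-13.05300, u+w=-1.99100; √(b/2)=2.58844, √(2b)=5.17687; F=2.58844×(-13.053)=-33.78685, v=-1.99100/5.17687=-0.38460
k=1: u−w=-42.11300, u+w=11.21300; √(b/2)=2.58844, √(2b)=5.17687; F=2.58844×(-42.113)=-109.00680, v=11.21300/5.17687=2.16598
k=2: u−w=-8.42000, u+w=42.22600; √(b/2)=2.58844, √(2b)=5.17687; F=2.58844×(-8.42)=-21.79463, v=42.22600/5.17687=8.15666
k=3: u−w=40.69100, u+w=5.18300; √(b/2)=2.58844, √(2b)=5.17687; F=2.58844×40.691=105.32604, v=5.18300/5.17687=1.00118

0: F=-33.78685 v=-0.38460
1: F=-109.00680 v=2.16598
2: F=-21.79463 v=8.15666
3: F=105.32604 v=1.00118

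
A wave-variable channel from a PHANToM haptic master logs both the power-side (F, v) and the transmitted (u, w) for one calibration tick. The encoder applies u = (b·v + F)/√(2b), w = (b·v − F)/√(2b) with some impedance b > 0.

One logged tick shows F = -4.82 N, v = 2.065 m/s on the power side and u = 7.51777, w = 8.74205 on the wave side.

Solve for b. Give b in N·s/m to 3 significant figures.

b = 31 N·s/m

u + w = 16.25982;  u + w = √(2b)·v, so √(2b) = 16.25982/2.065 = 7.87400.
b = (√(2b))²/2 = 61.99995/2 = 30.99998.
(Check via u − w = 2F/√(2b): u − w = -1.22428, 2F/√(2b) = -1.22428.)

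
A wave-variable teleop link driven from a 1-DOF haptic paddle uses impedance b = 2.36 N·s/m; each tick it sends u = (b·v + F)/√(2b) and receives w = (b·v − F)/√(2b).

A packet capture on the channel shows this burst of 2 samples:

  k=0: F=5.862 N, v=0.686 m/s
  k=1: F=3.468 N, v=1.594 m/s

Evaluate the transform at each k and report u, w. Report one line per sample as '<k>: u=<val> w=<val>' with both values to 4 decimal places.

k=0: b·v=2.36×0.686=1.6190; √(2b)=2.1726; u=(1.6190+5.862)/2.1726=3.4434, w=(1.6190−5.862)/2.1726=-1.9530
k=1: b·v=2.36×1.594=3.7618; √(2b)=2.1726; u=(3.7618+3.468)/2.1726=3.3278, w=(3.7618−3.468)/2.1726=0.1353

0: u=3.4434 w=-1.9530
1: u=3.3278 w=0.1353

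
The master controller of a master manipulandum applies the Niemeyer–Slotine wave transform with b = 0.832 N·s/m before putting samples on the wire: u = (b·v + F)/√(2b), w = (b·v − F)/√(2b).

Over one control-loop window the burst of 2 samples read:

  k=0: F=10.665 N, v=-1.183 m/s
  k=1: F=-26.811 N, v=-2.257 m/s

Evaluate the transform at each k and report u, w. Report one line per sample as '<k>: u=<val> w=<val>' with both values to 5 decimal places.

k=0: b·v=0.832×(-1.183)=-0.98426; √(2b)=1.28996; u=(-0.98426+10.665)/1.28996=7.50468, w=(-0.98426−10.665)/1.28996=-9.03070
k=1: b·v=0.832×(-2.257)=-1.87782; √(2b)=1.28996; u=(-1.87782+(-26.811))/1.28996=-22.24007, w=(-1.87782−(-26.811))/1.28996=19.32862

0: u=7.50468 w=-9.03070
1: u=-22.24007 w=19.32862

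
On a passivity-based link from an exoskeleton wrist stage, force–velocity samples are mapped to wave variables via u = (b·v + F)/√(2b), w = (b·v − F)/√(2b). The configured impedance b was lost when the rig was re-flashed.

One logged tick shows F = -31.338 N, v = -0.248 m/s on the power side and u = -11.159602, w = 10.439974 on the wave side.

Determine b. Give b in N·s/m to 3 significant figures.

b = 4.21 N·s/m

u + w = -0.719628;  u + w = √(2b)·v, so √(2b) = -0.719628/(-0.248) = 2.901726.
b = (√(2b))²/2 = 8.420013/2 = 4.210006.
(Check via u − w = 2F/√(2b): u − w = -21.599576, 2F/√(2b) = -21.599560.)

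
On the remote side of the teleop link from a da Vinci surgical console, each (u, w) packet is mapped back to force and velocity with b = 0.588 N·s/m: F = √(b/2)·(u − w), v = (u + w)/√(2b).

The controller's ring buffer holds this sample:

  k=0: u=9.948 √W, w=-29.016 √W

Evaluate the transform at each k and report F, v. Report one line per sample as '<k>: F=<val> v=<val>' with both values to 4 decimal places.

k=0: u−w=38.9640, u+w=-19.0680; √(b/2)=0.5422, √(2b)=1.0844; F=0.5422×38.964=21.1270, v=-19.0680/1.0844=-17.5833

0: F=21.1270 v=-17.5833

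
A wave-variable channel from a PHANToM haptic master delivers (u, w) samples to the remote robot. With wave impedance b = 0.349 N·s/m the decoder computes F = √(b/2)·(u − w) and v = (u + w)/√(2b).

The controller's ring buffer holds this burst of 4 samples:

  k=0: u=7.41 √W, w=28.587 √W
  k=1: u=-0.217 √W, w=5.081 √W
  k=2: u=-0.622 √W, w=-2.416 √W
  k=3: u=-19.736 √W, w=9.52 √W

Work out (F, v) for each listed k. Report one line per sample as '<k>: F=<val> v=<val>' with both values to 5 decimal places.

k=0: u−w=-21.17700, u+w=35.99700; √(b/2)=0.41773, √(2b)=0.83546; F=0.41773×(-21.177)=-8.84631, v=35.99700/0.83546=43.08624
k=1: u−w=-5.29800, u+w=4.86400; √(b/2)=0.41773, √(2b)=0.83546; F=0.41773×(-5.298)=-2.21314, v=4.86400/0.83546=5.82191
k=2: u−w=1.79400, u+w=-3.03800; √(b/2)=0.41773, √(2b)=0.83546; F=0.41773×1.794=0.74941, v=-3.03800/0.83546=-3.63630
k=3: u−w=-29.25600, u+w=-10.21600; √(b/2)=0.41773, √(2b)=0.83546; F=0.41773×(-29.256)=-12.22117, v=-10.21600/0.83546=-12.22794

0: F=-8.84631 v=43.08624
1: F=-2.21314 v=5.82191
2: F=0.74941 v=-3.63630
3: F=-12.22117 v=-12.22794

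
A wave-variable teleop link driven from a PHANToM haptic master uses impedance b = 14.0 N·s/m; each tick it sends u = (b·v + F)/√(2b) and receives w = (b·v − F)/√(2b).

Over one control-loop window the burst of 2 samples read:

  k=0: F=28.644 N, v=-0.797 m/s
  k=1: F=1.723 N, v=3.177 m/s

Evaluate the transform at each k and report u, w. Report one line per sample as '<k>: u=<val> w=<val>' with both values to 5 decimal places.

0: u=3.30454 w=-7.52187
1: u=8.73117 w=8.07994

k=0: b·v=14.0×(-0.797)=-11.15800; √(2b)=5.29150; u=(-11.15800+28.644)/5.29150=3.30454, w=(-11.15800−28.644)/5.29150=-7.52187
k=1: b·v=14.0×3.177=44.47800; √(2b)=5.29150; u=(44.47800+1.723)/5.29150=8.73117, w=(44.47800−1.723)/5.29150=8.07994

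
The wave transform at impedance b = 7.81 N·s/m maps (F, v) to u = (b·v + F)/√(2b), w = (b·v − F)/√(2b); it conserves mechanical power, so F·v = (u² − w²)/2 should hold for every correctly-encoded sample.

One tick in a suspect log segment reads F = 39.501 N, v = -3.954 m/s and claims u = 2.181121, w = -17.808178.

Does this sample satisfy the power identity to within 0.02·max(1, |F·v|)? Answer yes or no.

F·v = 39.501×(-3.954) = -156.186954 W.
(u² − w²)/2 = (4.757289 − 317.131204)/2 = -156.186957 W.
|Δ| = 0.000003;  2% of max(1, |F·v|) = 3.123739.

yes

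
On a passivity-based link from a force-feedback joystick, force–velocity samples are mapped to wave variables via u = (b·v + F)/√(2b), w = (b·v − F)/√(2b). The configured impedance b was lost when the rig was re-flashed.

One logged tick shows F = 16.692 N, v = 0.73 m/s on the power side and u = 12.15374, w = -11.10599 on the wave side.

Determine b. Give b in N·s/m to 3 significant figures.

b = 1.03 N·s/m

u + w = 1.0478;  u + w = √(2b)·v, so √(2b) = 1.0478/0.73 = 1.4353.
b = (√(2b))²/2 = 2.0600/2 = 1.0300.
(Check via u − w = 2F/√(2b): u − w = 23.2597, 2F/√(2b) = 23.2597.)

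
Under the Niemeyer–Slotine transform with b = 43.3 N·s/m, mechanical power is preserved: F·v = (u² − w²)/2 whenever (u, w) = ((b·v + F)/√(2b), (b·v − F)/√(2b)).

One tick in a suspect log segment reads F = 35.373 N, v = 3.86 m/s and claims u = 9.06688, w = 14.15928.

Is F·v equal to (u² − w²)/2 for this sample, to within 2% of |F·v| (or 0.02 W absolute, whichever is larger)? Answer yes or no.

F·v = 35.373×3.86 = 136.5398 W.
(u² − w²)/2 = (82.2083 − 200.4852)/2 = -59.1384 W.
|Δ| = 195.6782;  2% of max(1, |F·v|) = 2.7308.

no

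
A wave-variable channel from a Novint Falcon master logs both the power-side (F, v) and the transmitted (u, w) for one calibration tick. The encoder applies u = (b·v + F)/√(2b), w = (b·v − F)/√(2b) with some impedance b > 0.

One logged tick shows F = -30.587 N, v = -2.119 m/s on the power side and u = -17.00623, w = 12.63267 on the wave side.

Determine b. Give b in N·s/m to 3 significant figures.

b = 2.13 N·s/m

u + w = -4.37356;  u + w = √(2b)·v, so √(2b) = -4.37356/(-2.119) = 2.06397.
b = (√(2b))²/2 = 4.25999/2 = 2.12999.
(Check via u − w = 2F/√(2b): u − w = -29.63890, 2F/√(2b) = -29.63895.)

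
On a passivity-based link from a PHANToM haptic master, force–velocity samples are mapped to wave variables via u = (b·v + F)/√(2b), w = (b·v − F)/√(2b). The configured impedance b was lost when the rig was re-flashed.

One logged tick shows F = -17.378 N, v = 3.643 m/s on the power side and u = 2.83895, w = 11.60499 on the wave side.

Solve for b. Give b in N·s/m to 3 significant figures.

u + w = 14.4439;  u + w = √(2b)·v, so √(2b) = 14.4439/3.643 = 3.9648.
b = (√(2b))²/2 = 15.7200/2 = 7.8600.
(Check via u − w = 2F/√(2b): u − w = -8.7660, 2F/√(2b) = -8.7660.)

b = 7.86 N·s/m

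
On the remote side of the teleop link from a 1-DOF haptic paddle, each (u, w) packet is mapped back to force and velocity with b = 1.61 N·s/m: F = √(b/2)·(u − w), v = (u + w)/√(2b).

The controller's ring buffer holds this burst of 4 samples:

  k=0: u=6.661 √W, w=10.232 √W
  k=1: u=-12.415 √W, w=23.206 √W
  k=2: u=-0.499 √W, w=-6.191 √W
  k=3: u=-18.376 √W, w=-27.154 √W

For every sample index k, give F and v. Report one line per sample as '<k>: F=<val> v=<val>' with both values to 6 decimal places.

0: F=-3.203965 v=9.414101
1: F=-31.959800 v=6.013589
2: F=5.106964 v=-3.728191
3: F=7.875779 v=-25.372877

k=0: u−w=-3.571000, u+w=16.893000; √(b/2)=0.897218, √(2b)=1.794436; F=0.897218×(-3.571)=-3.203965, v=16.893000/1.794436=9.414101
k=1: u−w=-35.621000, u+w=10.791000; √(b/2)=0.897218, √(2b)=1.794436; F=0.897218×(-35.621)=-31.959800, v=10.791000/1.794436=6.013589
k=2: u−w=5.692000, u+w=-6.690000; √(b/2)=0.897218, √(2b)=1.794436; F=0.897218×5.692=5.106964, v=-6.690000/1.794436=-3.728191
k=3: u−w=8.778000, u+w=-45.530000; √(b/2)=0.897218, √(2b)=1.794436; F=0.897218×8.778=7.875779, v=-45.530000/1.794436=-25.372877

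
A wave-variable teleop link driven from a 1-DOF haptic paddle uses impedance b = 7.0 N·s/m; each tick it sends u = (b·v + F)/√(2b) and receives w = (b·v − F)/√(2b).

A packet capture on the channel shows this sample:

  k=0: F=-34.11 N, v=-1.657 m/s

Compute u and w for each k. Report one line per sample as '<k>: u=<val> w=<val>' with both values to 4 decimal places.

k=0: b·v=7.0×(-1.657)=-11.5990; √(2b)=3.7417; u=(-11.5990+(-34.11))/3.7417=-12.2162, w=(-11.5990−(-34.11))/3.7417=6.0163

0: u=-12.2162 w=6.0163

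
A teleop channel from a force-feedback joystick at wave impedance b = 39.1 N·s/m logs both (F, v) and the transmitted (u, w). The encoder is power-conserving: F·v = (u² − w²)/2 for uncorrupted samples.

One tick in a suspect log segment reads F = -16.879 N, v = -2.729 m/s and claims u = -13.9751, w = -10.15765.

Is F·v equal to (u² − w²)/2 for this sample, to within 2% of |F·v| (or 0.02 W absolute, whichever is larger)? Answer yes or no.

yes

F·v = (-16.879)×(-2.729) = 46.06279 W.
(u² − w²)/2 = (195.30342 − 103.17785)/2 = 46.06278 W.
|Δ| = 0.00001;  2% of max(1, |F·v|) = 0.92126.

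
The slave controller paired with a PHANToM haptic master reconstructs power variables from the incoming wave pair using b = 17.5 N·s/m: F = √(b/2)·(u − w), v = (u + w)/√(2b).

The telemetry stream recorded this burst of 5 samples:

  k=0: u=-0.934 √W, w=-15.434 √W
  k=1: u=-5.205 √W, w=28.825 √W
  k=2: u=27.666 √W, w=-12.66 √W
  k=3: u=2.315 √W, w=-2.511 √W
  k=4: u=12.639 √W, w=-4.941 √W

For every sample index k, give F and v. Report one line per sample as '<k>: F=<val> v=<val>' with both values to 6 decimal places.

0: F=42.891578 v=-2.766697
1: F=-100.662098 v=3.992509
2: F=119.285917 v=2.536477
3: F=14.275501 v=-0.033130
4: F=52.002341 v=1.301199

k=0: u−w=14.500000, u+w=-16.368000; √(b/2)=2.958040, √(2b)=5.916080; F=2.958040×14.5=42.891578, v=-16.368000/5.916080=-2.766697
k=1: u−w=-34.030000, u+w=23.620000; √(b/2)=2.958040, √(2b)=5.916080; F=2.958040×(-34.03)=-100.662098, v=23.620000/5.916080=3.992509
k=2: u−w=40.326000, u+w=15.006000; √(b/2)=2.958040, √(2b)=5.916080; F=2.958040×40.326=119.285917, v=15.006000/5.916080=2.536477
k=3: u−w=4.826000, u+w=-0.196000; √(b/2)=2.958040, √(2b)=5.916080; F=2.958040×4.826=14.275501, v=-0.196000/5.916080=-0.033130
k=4: u−w=17.580000, u+w=7.698000; √(b/2)=2.958040, √(2b)=5.916080; F=2.958040×17.58=52.002341, v=7.698000/5.916080=1.301199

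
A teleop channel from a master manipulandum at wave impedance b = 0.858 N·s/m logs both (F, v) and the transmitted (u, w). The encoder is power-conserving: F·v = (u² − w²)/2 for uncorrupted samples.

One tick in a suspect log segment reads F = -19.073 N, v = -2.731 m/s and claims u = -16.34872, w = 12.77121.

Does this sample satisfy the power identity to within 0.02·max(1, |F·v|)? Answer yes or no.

F·v = (-19.073)×(-2.731) = 52.08836 W.
(u² − w²)/2 = (267.28065 − 163.10380)/2 = 52.08842 W.
|Δ| = 0.00006;  2% of max(1, |F·v|) = 1.04177.

yes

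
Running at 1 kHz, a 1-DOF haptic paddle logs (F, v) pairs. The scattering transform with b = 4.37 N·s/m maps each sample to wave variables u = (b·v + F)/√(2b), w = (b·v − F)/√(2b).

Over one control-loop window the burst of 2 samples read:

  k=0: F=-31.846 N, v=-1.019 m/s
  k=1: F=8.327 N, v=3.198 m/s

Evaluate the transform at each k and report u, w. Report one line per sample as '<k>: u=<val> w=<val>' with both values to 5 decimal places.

0: u=-12.27833 w=9.26581
1: u=7.54385 w=1.91055

k=0: b·v=4.37×(-1.019)=-4.45303; √(2b)=2.95635; u=(-4.45303+(-31.846))/2.95635=-12.27833, w=(-4.45303−(-31.846))/2.95635=9.26581
k=1: b·v=4.37×3.198=13.97526; √(2b)=2.95635; u=(13.97526+8.327)/2.95635=7.54385, w=(13.97526−8.327)/2.95635=1.91055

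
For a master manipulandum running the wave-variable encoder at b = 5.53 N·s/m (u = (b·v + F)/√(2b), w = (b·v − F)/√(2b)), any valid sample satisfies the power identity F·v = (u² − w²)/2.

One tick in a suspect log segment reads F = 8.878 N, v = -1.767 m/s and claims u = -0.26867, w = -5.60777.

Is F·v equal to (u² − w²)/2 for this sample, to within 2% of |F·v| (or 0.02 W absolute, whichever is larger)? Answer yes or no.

yes

F·v = 8.878×(-1.767) = -15.68743 W.
(u² − w²)/2 = (0.07218 − 31.44708)/2 = -15.68745 W.
|Δ| = 0.00002;  2% of max(1, |F·v|) = 0.31375.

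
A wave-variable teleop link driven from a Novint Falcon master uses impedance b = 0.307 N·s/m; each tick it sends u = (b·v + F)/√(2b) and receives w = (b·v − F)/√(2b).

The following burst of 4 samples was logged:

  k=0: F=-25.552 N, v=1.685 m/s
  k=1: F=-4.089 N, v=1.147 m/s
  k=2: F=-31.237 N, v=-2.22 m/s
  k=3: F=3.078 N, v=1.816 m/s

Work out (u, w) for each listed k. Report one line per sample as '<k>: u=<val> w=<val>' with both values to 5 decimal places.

0: u=-31.94908 w=33.26941
1: u=-4.76896 w=5.66773
2: u=-40.73417 w=38.99462
3: u=4.63961 w=-3.21663

k=0: b·v=0.307×1.685=0.51730; √(2b)=0.78358; u=(0.51730+(-25.552))/0.78358=-31.94908, w=(0.51730−(-25.552))/0.78358=33.26941
k=1: b·v=0.307×1.147=0.35213; √(2b)=0.78358; u=(0.35213+(-4.089))/0.78358=-4.76896, w=(0.35213−(-4.089))/0.78358=5.66773
k=2: b·v=0.307×(-2.22)=-0.68154; √(2b)=0.78358; u=(-0.68154+(-31.237))/0.78358=-40.73417, w=(-0.68154−(-31.237))/0.78358=38.99462
k=3: b·v=0.307×1.816=0.55751; √(2b)=0.78358; u=(0.55751+3.078)/0.78358=4.63961, w=(0.55751−3.078)/0.78358=-3.21663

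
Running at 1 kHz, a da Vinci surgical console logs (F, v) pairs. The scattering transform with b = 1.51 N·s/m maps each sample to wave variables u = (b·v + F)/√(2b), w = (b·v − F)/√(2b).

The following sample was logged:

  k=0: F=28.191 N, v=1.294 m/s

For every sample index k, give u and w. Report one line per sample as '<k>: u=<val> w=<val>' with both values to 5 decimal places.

k=0: b·v=1.51×1.294=1.95394; √(2b)=1.73781; u=(1.95394+28.191)/1.73781=17.34646, w=(1.95394−28.191)/1.73781=-15.09773

0: u=17.34646 w=-15.09773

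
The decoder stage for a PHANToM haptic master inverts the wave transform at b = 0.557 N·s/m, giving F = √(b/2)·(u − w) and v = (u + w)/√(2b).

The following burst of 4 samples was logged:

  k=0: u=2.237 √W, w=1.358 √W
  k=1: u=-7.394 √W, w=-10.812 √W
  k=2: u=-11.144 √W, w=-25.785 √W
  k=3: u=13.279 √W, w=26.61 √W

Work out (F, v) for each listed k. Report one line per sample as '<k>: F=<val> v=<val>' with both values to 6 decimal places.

0: F=0.463876 v=3.406091
1: F=1.803785 v=-17.249319
2: F=7.726509 v=-34.988470
3: F=-7.035182 v=37.792929

k=0: u−w=0.879000, u+w=3.595000; √(b/2)=0.527731, √(2b)=1.055462; F=0.527731×0.879=0.463876, v=3.595000/1.055462=3.406091
k=1: u−w=3.418000, u+w=-18.206000; √(b/2)=0.527731, √(2b)=1.055462; F=0.527731×3.418=1.803785, v=-18.206000/1.055462=-17.249319
k=2: u−w=14.641000, u+w=-36.929000; √(b/2)=0.527731, √(2b)=1.055462; F=0.527731×14.641=7.726509, v=-36.929000/1.055462=-34.988470
k=3: u−w=-13.331000, u+w=39.889000; √(b/2)=0.527731, √(2b)=1.055462; F=0.527731×(-13.331)=-7.035182, v=39.889000/1.055462=37.792929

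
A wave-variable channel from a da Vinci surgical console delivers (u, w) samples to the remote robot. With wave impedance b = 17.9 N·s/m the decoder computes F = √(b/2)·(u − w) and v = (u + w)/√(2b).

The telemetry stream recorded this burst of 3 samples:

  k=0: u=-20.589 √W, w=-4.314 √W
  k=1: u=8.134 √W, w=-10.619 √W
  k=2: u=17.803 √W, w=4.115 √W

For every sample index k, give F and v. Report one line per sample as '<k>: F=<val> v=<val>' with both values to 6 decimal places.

k=0: u−w=-16.275000, u+w=-24.903000; √(b/2)=2.991655, √(2b)=5.983310; F=2.991655×(-16.275)=-48.689186, v=-24.903000/5.983310=-4.162077
k=1: u−w=18.753000, u+w=-2.485000; √(b/2)=2.991655, √(2b)=5.983310; F=2.991655×18.753=56.102507, v=-2.485000/5.983310=-0.415322
k=2: u−w=13.688000, u+w=21.918000; √(b/2)=2.991655, √(2b)=5.983310; F=2.991655×13.688=40.949774, v=21.918000/5.983310=3.663190

0: F=-48.689186 v=-4.162077
1: F=56.102507 v=-0.415322
2: F=40.949774 v=3.663190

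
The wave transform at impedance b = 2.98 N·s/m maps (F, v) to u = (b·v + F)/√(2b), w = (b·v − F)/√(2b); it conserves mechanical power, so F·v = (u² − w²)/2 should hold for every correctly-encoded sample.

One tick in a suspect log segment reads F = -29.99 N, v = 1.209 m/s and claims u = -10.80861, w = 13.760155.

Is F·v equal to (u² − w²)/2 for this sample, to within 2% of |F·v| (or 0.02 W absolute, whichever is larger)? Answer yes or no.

F·v = (-29.99)×1.209 = -36.257910 W.
(u² − w²)/2 = (116.826050 − 189.341866)/2 = -36.257908 W.
|Δ| = 0.000002;  2% of max(1, |F·v|) = 0.725158.

yes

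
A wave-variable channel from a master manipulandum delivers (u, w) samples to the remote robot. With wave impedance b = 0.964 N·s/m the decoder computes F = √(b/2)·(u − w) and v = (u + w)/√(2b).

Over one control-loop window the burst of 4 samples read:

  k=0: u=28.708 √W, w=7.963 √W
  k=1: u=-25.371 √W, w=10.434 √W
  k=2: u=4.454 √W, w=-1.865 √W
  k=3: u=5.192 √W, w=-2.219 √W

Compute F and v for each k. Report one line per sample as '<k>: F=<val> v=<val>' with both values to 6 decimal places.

k=0: u−w=20.745000, u+w=36.671000; √(b/2)=0.694262, √(2b)=1.388524; F=0.694262×20.745=14.402469, v=36.671000/1.388524=26.410051
k=1: u−w=-35.805000, u+w=-14.937000; √(b/2)=0.694262, √(2b)=1.388524; F=0.694262×(-35.805)=-24.858058, v=-14.937000/1.388524=-10.757463
k=2: u−w=6.319000, u+w=2.589000; √(b/2)=0.694262, √(2b)=1.388524; F=0.694262×6.319=4.387043, v=2.589000/1.388524=1.864569
k=3: u−w=7.411000, u+w=2.973000; √(b/2)=0.694262, √(2b)=1.388524; F=0.694262×7.411=5.145177, v=2.973000/1.388524=2.141122

0: F=14.402469 v=26.410051
1: F=-24.858058 v=-10.757463
2: F=4.387043 v=1.864569
3: F=5.145177 v=2.141122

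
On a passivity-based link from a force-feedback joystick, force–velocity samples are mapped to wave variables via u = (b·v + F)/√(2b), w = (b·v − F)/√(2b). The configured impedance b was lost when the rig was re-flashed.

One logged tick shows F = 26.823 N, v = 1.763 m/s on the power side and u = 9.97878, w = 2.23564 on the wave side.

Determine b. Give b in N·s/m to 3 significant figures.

u + w = 12.2144;  u + w = √(2b)·v, so √(2b) = 12.2144/1.763 = 6.9282.
b = (√(2b))²/2 = 48.0000/2 = 24.0000.
(Check via u − w = 2F/√(2b): u − w = 7.7431, 2F/√(2b) = 7.7431.)

b = 24 N·s/m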